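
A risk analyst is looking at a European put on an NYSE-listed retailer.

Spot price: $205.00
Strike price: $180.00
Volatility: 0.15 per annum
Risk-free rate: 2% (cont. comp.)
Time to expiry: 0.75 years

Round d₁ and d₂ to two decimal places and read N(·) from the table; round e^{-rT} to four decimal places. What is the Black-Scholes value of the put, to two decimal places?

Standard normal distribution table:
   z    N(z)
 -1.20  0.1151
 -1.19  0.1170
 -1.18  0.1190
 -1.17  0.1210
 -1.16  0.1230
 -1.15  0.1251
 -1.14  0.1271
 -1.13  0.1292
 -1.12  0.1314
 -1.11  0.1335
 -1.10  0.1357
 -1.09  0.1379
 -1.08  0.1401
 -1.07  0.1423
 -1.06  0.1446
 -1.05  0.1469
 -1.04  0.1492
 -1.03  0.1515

$1.65

σ√T = 0.15 × 0.8660 = 0.1299
ln(S/K) + (r + σ²/2)T = ln(205/180) + (0.02 + 0.15²/2)·0.75 = 0.1301 + 0.0234 = 0.1535
d₁ = 0.1535 / 0.1299 = 1.1816 ⇒ 1.18
d₂ = d₁ − σ√T = 1.1816 − 0.1299 = 1.0517 ⇒ 1.05
e^(−rT) = e^(−0.02·0.75) = 0.9851
N(−d₂) = N(-1.05) = 0.1469;  N(−d₁) = N(-1.18) = 0.1190
P = 180·0.9851·0.1469 − 205·0.1190 = 26.0480 − 24.3950 = 1.6530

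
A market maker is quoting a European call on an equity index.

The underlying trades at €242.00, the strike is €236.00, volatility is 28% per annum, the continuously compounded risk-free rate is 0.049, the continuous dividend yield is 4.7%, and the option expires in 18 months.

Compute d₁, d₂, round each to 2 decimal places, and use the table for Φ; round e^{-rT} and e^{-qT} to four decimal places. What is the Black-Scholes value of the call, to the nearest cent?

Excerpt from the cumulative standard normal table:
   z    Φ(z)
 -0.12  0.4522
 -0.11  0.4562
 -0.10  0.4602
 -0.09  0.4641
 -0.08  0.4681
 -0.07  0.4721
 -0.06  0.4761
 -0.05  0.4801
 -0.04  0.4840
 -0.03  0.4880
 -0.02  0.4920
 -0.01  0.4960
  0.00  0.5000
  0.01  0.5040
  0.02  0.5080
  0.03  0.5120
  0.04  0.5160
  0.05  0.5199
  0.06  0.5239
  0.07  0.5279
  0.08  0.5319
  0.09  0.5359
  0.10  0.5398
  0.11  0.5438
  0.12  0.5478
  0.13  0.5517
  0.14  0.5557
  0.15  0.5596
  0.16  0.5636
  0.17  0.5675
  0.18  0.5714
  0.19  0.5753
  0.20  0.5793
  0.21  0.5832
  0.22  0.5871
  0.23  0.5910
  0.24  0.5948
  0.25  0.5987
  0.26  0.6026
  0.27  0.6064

€33.26

σ√T = 0.28·√1.5 = 0.3429
d₁ = [ln(242/236) + (0.049 − 0.047 + 0.28²/2)·1.5] / 0.3429 = [0.0251 + 0.0618] / 0.3429 = 0.2534 → 0.25
d₂ = d₁ − σ√T = 0.2534 − 0.3429 = -0.0895 → -0.09
e^(−qT) = e^(−0.047·1.5) = 0.9319;  e^(−rT) = e^(−0.049·1.5) = 0.9291
N(d₁) = N(0.25) = 0.5987;  N(d₂) = N(-0.09) = 0.4641
C = 242·0.9319·0.5987 − 236·0.9291·0.4641 = 135.0187 − 101.7621 = 33.2566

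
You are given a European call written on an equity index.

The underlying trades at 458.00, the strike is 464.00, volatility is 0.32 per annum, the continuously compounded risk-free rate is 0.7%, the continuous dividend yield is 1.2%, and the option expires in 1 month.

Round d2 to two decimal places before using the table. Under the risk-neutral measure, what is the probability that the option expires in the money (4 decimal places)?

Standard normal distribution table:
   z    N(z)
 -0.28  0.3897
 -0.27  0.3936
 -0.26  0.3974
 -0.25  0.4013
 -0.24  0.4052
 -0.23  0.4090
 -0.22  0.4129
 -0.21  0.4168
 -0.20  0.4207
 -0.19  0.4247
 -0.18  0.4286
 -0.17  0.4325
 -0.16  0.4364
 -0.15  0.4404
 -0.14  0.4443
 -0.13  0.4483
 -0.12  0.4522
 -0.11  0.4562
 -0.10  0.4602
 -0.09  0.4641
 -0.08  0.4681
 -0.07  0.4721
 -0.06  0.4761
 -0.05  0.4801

0.4247

σ√T = 0.32·√0.08333 = 0.0924
d₁ = [ln(458/464) + (0.007 − 0.012 + 0.32²/2)·0.08333] / 0.0924 = [-0.0130 + 0.0039] / 0.0924 = -0.0992 ⇒ -0.10
d₂ = d₁ − σ√T = -0.0992 − 0.0924 = -0.1916 ⇒ -0.19
Pr(exercise) under Q = N(d₂) = 0.4247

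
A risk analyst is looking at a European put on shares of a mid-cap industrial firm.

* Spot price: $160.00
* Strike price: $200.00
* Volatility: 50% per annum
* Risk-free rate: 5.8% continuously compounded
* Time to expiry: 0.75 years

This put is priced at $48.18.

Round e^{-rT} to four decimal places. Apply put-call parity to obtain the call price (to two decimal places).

exp(−rT) = exp(−0.058·0.75) = 0.9574
Put-call parity: C − P = S − K·e^(−rT) = 160 − 200·0.9574 = 160 − 191.4800 = -31.4800
C = P + (C − P) = 48.18 + (-31.4800) = 16.7000

$16.70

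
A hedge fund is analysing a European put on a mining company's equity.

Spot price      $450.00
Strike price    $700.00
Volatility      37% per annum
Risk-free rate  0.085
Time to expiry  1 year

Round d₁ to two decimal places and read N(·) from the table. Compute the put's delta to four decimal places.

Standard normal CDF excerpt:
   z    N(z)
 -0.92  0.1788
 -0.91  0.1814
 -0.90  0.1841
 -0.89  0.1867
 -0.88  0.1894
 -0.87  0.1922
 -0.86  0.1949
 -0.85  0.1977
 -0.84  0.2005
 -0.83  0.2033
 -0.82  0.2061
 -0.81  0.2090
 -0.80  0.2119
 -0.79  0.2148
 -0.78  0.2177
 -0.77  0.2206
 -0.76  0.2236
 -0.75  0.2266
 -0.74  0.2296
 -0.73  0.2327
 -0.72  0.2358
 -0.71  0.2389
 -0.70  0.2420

-0.7823

σ√T = 0.37·√1 = 0.3700
d₁ = [ln(450/700) + (0.085 + 0.37²/2)·1] / 0.3700 = [-0.4418 + 0.1535] / 0.3700 = -0.7794 ⇒ -0.78
N(d₁) = N(-0.78) = 0.2177
Δ_put = N(d₁) − 1 = 0.2177 − 1 = -0.7823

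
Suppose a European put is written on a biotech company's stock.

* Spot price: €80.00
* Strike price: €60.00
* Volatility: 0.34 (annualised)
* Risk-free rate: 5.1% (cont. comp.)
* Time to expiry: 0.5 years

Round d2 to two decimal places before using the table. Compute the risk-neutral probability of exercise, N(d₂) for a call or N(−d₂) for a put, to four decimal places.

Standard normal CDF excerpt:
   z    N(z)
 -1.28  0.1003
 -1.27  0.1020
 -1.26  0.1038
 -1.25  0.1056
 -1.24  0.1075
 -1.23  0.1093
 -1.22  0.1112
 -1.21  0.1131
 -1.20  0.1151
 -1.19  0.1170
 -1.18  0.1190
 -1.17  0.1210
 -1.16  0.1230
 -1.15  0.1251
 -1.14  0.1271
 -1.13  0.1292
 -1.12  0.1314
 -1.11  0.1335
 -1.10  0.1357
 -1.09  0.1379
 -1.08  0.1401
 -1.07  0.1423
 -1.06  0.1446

0.1190

σ√T = 0.34·√0.5 = 0.2404
d₁ = [ln(80/60) + (0.051 + ½·0.34²)·0.5] / (σ√T) = (0.2877 + 0.0544) / 0.2404 = 1.4229 which rounds to 1.42
d₂ = 1.4229 − 0.2404 = 1.1825 which rounds to 1.18
Risk-neutral Pr[S_T < K] = N(−d₂) = N(-1.18) = 0.1190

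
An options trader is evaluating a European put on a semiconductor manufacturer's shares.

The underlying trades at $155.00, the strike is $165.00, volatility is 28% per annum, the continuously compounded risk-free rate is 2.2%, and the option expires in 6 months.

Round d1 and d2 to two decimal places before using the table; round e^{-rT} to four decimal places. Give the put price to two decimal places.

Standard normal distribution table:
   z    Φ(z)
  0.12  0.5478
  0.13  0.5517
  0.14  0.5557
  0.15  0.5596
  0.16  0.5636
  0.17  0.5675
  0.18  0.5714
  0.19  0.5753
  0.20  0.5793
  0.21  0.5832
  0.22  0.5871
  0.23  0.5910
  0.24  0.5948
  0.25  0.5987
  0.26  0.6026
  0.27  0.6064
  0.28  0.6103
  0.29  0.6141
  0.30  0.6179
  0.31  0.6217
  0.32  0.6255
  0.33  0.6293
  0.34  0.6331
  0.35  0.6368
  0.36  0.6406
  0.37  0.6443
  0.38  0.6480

T = 0.5;  σ√T = 0.1980
d₁ = [ln(155/165) + (0.022 + ½·0.28²)·0.5] / (σ√T) = (-0.0625 + 0.0306) / 0.1980 = -0.1612 → -0.16
d₂ = -0.1612 − 0.1980 = -0.3592 → -0.36
e^(−rT) = e^(−0.022·0.5) = 0.9891
N(−d₂) = N(0.36) = 0.6406;  N(−d₁) = N(0.16) = 0.5636
P = 165·0.9891·0.6406 − 155·0.5636 = 104.5469 − 87.3580 = 17.1889

$17.19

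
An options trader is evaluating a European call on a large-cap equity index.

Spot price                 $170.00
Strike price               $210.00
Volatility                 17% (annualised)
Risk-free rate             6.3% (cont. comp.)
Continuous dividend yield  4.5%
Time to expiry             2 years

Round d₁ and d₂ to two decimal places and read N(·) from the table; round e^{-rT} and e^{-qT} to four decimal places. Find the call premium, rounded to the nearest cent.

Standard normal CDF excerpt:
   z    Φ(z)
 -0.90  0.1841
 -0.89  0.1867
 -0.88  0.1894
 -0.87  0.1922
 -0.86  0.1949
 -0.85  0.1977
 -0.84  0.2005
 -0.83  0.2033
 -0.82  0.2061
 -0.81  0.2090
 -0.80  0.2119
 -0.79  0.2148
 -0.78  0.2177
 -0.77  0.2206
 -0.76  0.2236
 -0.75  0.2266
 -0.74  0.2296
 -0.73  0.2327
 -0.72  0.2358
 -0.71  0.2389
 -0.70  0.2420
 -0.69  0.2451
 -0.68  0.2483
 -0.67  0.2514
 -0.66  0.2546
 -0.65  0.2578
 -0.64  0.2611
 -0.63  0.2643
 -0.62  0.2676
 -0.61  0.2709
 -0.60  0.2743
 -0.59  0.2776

T = 2;  σ√T = 0.2404
ln(S/K) + (r − q + σ²/2)T = ln(170/210) + (0.063 − 0.045 + 0.17²/2)·2 = -0.2113 + 0.0649 = -0.1464
d₁ = -0.1464 / 0.2404 = -0.6090 ⇒ -0.61
d₂ = d₁ − σ√T = -0.6090 − 0.2404 = -0.8494 ⇒ -0.85
exp(−qT) = exp(−0.045·2) = 0.9139;  exp(−rT) = exp(−0.063·2) = 0.8816
N(d₁) = N(-0.61) = 0.2709;  N(d₂) = N(-0.85) = 0.1977
C = 170·0.9139·0.2709 − 210·0.8816·0.1977 = 42.0878 − 36.6014 = 5.4864

$5.49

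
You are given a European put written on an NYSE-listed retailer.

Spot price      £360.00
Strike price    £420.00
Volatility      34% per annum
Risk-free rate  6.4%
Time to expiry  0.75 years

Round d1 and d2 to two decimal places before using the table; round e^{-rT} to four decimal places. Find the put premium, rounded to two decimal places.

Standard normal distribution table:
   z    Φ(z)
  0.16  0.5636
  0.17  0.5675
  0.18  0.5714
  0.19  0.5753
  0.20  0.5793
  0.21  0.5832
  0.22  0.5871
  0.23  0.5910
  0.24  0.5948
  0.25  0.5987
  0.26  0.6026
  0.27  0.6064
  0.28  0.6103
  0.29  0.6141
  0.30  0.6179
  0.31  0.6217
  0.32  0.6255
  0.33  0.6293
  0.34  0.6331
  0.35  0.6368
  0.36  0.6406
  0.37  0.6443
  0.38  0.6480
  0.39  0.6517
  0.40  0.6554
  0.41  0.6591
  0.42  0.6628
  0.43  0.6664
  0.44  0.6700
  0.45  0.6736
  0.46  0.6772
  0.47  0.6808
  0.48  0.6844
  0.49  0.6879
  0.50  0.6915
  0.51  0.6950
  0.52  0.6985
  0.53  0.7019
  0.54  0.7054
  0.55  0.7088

£68.26

σ√T = 0.34 × 0.8660 = 0.2944
d₁ = [ln(360/420) + (0.064 + 0.34²/2)·0.75] / 0.2944 = [-0.1542 + 0.0914] / 0.2944 = -0.2133 ⇒ -0.21
d₂ = d₁ − σ√T = -0.2133 − 0.2944 = -0.5077 ⇒ -0.51
exp(−rT) = exp(−0.064·0.75) = 0.9531
P = 420·0.9531·N(0.51) − 360·N(0.21) = 420·0.9531·0.6950 − 360·0.5832 = 278.2099 − 209.9520 = 68.2579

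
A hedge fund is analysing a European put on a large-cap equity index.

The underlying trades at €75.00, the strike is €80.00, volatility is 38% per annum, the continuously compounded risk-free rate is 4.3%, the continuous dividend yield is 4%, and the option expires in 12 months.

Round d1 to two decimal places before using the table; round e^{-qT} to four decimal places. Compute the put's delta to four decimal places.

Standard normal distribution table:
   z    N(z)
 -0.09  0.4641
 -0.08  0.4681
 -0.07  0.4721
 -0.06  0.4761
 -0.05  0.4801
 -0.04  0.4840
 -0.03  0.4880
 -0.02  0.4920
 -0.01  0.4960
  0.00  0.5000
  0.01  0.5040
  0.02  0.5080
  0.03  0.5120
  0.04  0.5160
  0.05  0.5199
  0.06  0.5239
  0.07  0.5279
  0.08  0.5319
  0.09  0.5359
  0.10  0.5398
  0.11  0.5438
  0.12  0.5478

-0.4689

T = 1;  σ√T = 0.3800
d₁ = [ln(75/80) + (0.043 − 0.04 + 0.38²/2)·1] / 0.3800 = [-0.0645 + 0.0752] / 0.3800 = 0.0281 ⇒ 0.03
N(d₁) = N(0.03) = 0.5120
Δ_put = exp(−qT)·(N(d₁) − 1) = 0.9608·(0.5120 − 1) = -0.4689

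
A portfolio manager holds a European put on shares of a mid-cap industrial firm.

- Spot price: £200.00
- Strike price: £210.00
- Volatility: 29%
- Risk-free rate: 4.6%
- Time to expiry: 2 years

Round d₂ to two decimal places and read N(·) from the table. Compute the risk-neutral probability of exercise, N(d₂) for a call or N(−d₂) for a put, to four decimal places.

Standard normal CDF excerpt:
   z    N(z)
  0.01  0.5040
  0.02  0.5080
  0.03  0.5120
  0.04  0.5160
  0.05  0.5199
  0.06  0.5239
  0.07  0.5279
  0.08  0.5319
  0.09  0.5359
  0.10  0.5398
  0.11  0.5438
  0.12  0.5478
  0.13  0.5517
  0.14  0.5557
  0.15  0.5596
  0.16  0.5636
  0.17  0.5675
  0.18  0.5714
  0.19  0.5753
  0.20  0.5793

σ√T = 0.29·√2 = 0.4101
d₁ = [ln(200/210) + (0.046 + ½·0.29²)·2] / (σ√T) = (-0.0488 + 0.1761) / 0.4101 = 0.3104 → 0.31
d₂ = 0.3104 − 0.4101 = -0.0997 → -0.10
Risk-neutral Pr[S_T < K] = N(−d₂) = N(0.10) = 0.5398

0.5398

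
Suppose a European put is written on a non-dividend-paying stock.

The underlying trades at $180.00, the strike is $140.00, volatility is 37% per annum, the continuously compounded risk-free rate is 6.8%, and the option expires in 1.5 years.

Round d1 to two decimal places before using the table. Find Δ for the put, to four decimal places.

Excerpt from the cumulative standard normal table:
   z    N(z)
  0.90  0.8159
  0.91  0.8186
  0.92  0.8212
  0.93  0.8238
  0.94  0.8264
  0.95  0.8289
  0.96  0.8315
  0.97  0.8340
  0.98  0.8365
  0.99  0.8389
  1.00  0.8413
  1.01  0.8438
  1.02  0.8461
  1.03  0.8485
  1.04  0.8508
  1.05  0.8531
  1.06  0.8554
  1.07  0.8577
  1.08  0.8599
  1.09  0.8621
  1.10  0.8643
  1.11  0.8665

-0.1562

σ√T = 0.37 × 1.2247 = 0.4532
ln(S/K) + (r + σ²/2)T = ln(180/140) + (0.068 + 0.37²/2)·1.5 = 0.2513 + 0.2047 = 0.4560
d₁ = 0.4560 / 0.4532 = 1.0063 which rounds to 1.01
N(d₁) = N(1.01) = 0.8438
Δ_put = N(d₁) − 1 = 0.8438 − 1 = -0.1562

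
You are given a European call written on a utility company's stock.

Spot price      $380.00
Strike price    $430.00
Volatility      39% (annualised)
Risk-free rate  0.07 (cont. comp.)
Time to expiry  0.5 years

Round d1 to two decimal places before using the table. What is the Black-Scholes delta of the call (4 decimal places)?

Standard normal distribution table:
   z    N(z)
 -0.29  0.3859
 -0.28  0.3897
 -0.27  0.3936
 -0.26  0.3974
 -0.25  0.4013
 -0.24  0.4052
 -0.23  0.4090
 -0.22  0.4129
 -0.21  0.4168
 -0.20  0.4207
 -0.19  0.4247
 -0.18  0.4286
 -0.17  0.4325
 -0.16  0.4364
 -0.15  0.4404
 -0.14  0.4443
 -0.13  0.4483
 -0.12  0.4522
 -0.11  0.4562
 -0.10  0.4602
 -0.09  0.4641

σ√T = 0.39·√0.5 = 0.2758
d₁ = [ln(380/430) + (0.07 + ½·0.39²)·0.5] / (σ√T) = (-0.1236 + 0.0730) / 0.2758 = -0.1834 which rounds to -0.18
N(d₁) = N(-0.18) = 0.4286
Δ_call = N(d₁) = 0.4286

0.4286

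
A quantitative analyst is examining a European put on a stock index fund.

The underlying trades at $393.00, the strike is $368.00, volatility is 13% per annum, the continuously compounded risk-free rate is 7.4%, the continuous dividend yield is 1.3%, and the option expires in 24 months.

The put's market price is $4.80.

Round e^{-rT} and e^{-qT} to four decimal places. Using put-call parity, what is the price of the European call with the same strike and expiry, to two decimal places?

exp(−qT) = exp(−0.013·2) = 0.9743;  exp(−rT) = exp(−0.074·2) = 0.8624
Put-call parity: C − P = S·e^(−qT) − K·e^(−rT) = 393·0.9743 − 368·0.8624 = 382.8999 − 317.3632 = 65.5367
C = P + (C − P) = 4.80 + (65.5367) = 70.3367

$70.34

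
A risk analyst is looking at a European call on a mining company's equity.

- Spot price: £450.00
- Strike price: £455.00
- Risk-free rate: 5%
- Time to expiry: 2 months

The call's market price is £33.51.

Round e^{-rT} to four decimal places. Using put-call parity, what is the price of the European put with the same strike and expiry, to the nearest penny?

exp(−rT) = exp(−0.05·0.1667) = 0.9917
Put-call parity: C − P = S − K·e^(−rT) = 450 − 455·0.9917 = 450 − 451.2235 = -1.2235
P = C − (C − P) = 33.51 − (-1.2235) = 34.7335

£34.73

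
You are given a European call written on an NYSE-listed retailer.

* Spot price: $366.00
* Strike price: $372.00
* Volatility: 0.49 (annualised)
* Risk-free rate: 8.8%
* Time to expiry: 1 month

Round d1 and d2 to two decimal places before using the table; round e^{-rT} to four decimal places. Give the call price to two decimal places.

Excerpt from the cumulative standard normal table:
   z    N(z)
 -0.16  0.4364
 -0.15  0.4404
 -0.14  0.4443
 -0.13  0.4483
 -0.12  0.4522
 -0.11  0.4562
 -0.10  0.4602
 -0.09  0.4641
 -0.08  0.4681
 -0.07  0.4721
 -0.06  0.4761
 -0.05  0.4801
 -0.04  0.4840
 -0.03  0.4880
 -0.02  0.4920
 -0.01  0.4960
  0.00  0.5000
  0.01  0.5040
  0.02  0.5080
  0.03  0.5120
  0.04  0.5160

σ√T = 0.49 × 0.2887 = 0.1415
d₁ = [ln(366/372) + (0.088 + ½·0.49²)·0.08333] / (σ√T) = (-0.0163 + 0.0173) / 0.1415 = 0.0076 ≈ 0.01
d₂ = 0.0076 − 0.1415 = -0.1338 ≈ -0.13
e^(−rT) = e^(−0.088·0.08333) = 0.9927
C = 366·N(0.01) − 372·0.9927·N(-0.13) = 366·0.5040 − 372·0.9927·0.4483 = 184.4640 − 165.5502 = 18.9138

$18.91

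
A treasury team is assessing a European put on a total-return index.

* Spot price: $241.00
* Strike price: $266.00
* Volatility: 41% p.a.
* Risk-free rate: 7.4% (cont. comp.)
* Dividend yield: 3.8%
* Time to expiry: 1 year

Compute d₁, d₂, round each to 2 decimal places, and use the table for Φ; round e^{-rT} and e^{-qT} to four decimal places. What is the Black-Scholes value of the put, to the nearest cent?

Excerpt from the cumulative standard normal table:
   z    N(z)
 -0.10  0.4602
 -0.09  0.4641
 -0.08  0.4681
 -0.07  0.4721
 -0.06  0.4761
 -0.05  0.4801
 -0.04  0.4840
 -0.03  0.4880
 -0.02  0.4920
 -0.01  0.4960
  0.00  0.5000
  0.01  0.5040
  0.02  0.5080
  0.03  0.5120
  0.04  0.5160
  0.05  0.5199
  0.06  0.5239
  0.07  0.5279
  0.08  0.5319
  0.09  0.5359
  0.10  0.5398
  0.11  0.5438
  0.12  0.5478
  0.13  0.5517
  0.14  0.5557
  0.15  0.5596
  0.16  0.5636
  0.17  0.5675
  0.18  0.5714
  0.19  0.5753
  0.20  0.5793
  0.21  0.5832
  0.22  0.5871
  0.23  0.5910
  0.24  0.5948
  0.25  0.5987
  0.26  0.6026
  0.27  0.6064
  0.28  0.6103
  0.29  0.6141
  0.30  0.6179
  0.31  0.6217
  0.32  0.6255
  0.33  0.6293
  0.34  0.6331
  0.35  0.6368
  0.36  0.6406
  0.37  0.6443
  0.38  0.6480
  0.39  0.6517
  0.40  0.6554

T = 1;  σ√T = 0.4100
d₁ = [ln(241/266) + (0.074 − 0.038 + 0.41²/2)·1] / 0.4100 = [-0.0987 + 0.1200] / 0.4100 = 0.0521 ≈ 0.05
d₂ = d₁ − σ√T = 0.0521 − 0.4100 = -0.3579 ≈ -0.36
exp(−qT) = exp(−0.038·1) = 0.9627;  exp(−rT) = exp(−0.074·1) = 0.9287
N(−d₂) = N(0.36) = 0.6406;  N(−d₁) = N(-0.05) = 0.4801
P = 266·0.9287·0.6406 − 241·0.9627·0.4801 = 158.2501 − 111.3883 = 46.8618

$46.86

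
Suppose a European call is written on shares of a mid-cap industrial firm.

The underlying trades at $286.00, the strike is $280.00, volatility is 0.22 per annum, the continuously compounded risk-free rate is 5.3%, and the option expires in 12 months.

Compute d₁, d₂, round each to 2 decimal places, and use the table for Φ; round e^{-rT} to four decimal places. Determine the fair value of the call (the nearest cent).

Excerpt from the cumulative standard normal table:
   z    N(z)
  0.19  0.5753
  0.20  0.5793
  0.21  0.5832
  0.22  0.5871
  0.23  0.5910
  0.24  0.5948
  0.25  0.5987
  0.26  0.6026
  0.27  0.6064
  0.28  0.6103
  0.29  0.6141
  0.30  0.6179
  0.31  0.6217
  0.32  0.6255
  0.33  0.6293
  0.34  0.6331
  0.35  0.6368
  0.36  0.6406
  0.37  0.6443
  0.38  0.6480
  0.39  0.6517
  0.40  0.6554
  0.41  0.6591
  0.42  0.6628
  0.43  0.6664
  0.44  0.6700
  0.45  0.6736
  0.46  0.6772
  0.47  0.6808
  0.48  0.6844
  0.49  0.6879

T = 1;  σ√T = 0.2200
ln(S/K) + (r + σ²/2)T = ln(286/280) + (0.053 + 0.22²/2)·1 = 0.0212 + 0.0772 = 0.0984
d₁ = 0.0984 / 0.2200 = 0.4473 → 0.45
d₂ = d₁ − σ√T = 0.4473 − 0.2200 = 0.2273 → 0.23
exp(−rT) = exp(−0.053·1) = 0.9484
N(d₁) = N(0.45) = 0.6736;  N(d₂) = N(0.23) = 0.5910
C = 286·0.6736 − 280·0.9484·0.5910 = 192.6496 − 156.9412 = 35.7084

$35.71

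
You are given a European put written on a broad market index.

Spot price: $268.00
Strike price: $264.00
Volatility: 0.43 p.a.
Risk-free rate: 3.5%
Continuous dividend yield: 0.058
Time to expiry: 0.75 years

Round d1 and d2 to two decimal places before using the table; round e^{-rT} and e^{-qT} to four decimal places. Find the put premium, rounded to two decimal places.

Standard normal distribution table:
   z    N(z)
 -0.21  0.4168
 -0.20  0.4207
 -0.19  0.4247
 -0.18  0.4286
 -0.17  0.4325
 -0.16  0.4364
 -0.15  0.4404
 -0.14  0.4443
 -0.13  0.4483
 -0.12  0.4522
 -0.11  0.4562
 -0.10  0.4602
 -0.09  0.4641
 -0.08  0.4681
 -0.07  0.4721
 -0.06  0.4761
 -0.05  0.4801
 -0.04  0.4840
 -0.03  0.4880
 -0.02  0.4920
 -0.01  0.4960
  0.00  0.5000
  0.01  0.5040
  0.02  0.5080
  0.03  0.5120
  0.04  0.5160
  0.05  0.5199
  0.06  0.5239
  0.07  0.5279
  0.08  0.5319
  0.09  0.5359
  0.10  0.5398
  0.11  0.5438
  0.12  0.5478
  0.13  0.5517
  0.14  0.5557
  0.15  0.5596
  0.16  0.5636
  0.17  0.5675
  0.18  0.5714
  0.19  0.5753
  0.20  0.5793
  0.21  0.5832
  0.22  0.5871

σ√T = 0.43·√0.75 = 0.3724
d₁ = [ln(268/264) + (0.035 − 0.058 + 0.43²/2)·0.75] / 0.3724 = [0.0150 + 0.0521] / 0.3724 = 0.1803 ≈ 0.18
d₂ = d₁ − σ√T = 0.1803 − 0.3724 = -0.1921 ≈ -0.19
exp(−qT) = exp(−0.058·0.75) = 0.9574;  exp(−rT) = exp(−0.035·0.75) = 0.9741
P = 264·0.9741·N(0.19) − 268·0.9574·N(-0.18) = 264·0.9741·0.5753 − 268·0.9574·0.4286 = 147.9455 − 109.9716 = 37.9740

$37.97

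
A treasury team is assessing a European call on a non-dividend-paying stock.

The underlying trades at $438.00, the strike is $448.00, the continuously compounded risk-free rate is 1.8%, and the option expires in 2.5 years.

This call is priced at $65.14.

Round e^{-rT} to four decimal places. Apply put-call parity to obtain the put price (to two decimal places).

exp(−rT) = exp(−0.018·2.5) = 0.9560
Put-call parity: C − P = S − K·e^(−rT) = 438 − 448·0.9560 = 438 − 428.2880 = 9.7120
P = C − (C − P) = 65.14 − (9.7120) = 55.4280

$55.43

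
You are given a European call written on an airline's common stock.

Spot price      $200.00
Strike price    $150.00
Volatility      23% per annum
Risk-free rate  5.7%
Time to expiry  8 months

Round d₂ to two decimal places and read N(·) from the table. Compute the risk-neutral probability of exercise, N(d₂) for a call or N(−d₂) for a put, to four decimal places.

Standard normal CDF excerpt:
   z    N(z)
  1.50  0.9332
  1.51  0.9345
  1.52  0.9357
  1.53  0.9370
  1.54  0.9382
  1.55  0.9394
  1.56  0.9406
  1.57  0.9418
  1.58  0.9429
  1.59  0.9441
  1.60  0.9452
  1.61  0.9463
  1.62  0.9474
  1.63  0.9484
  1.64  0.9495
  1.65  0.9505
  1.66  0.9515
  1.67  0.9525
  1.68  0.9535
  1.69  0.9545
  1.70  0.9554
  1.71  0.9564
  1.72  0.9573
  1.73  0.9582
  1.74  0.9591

0.9495

σ√T = 0.23 × 0.8165 = 0.1878
d₁ = [ln(200/150) + (0.057 + 0.23²/2)·0.6667] / 0.1878 = [0.2877 + 0.0556] / 0.1878 = 1.8281 which rounds to 1.83
d₂ = d₁ − σ√T = 1.8281 − 0.1878 = 1.6404 which rounds to 1.64
Pr(exercise) under Q = N(d₂) = 0.9495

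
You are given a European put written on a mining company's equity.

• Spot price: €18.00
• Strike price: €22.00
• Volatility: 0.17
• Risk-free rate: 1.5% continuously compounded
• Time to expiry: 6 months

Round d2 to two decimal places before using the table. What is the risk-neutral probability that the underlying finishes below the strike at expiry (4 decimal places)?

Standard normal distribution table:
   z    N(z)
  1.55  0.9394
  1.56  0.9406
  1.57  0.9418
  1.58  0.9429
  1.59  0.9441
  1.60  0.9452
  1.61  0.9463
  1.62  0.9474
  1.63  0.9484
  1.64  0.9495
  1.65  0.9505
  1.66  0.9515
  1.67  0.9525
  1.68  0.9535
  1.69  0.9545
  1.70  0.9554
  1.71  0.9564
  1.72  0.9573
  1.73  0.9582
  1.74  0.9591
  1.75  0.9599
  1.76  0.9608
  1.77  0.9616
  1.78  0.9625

0.9525

σ√T = 0.17·√0.5 = 0.1202
ln(S/K) + (r + σ²/2)T = ln(18/22) + (0.015 + 0.17²/2)·0.5 = -0.2007 + 0.0147 = -0.1859
d₁ = -0.1859 / 0.1202 = -1.5469 ⇒ -1.55
d₂ = d₁ − σ√T = -1.5469 − 0.1202 = -1.6671 ⇒ -1.67
Risk-neutral Pr[S_T < K] = N(−d₂) = N(1.67) = 0.9525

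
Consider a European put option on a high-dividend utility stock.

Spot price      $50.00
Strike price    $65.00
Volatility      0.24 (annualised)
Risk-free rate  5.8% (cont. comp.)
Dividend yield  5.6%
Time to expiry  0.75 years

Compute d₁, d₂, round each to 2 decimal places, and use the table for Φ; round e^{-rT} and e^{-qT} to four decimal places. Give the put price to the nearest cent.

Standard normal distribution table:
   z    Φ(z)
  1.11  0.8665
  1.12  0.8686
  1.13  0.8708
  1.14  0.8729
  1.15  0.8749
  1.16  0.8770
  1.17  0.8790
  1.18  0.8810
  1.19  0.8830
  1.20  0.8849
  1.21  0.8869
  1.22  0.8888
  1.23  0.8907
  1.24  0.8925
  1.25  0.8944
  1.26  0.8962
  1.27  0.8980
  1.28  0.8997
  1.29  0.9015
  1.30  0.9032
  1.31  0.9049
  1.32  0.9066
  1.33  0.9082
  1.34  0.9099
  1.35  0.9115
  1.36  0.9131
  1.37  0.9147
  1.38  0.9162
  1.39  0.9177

$14.88

σ√T = 0.24·√0.75 = 0.2078
d₁ = [ln(50/65) + (0.058 − 0.056 + 0.24²/2)·0.75] / 0.2078 = [-0.2624 + 0.0231] / 0.2078 = -1.1512 → -1.15
d₂ = d₁ − σ√T = -1.1512 − 0.2078 = -1.3590 → -1.36
e^(−qT) = e^(−0.056·0.75) = 0.9589;  e^(−rT) = e^(−0.058·0.75) = 0.9574
N(−d₂) = N(1.36) = 0.9131;  N(−d₁) = N(1.15) = 0.8749
P = 65·0.9574·0.9131 − 50·0.9589·0.8749 = 56.8231 − 41.9471 = 14.8760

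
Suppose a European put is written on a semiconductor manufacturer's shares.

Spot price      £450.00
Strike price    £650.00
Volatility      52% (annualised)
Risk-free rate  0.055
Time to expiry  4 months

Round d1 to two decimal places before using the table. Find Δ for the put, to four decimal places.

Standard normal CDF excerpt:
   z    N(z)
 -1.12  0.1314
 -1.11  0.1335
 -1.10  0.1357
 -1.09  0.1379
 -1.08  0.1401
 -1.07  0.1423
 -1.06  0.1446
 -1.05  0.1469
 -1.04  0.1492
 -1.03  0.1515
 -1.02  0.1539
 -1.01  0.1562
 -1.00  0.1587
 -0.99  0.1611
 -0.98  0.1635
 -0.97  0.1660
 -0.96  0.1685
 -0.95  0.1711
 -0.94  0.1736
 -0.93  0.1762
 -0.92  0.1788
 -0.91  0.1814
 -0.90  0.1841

σ√T = 0.52 × 0.5774 = 0.3002
d₁ = [ln(450/650) + (0.055 + 0.52²/2)·0.3333] / 0.3002 = [-0.3677 + 0.0634] / 0.3002 = -1.0137 ⇒ -1.01
N(d₁) = N(-1.01) = 0.1562
Δ_put = N(d₁) − 1 = 0.1562 − 1 = -0.8438

-0.8438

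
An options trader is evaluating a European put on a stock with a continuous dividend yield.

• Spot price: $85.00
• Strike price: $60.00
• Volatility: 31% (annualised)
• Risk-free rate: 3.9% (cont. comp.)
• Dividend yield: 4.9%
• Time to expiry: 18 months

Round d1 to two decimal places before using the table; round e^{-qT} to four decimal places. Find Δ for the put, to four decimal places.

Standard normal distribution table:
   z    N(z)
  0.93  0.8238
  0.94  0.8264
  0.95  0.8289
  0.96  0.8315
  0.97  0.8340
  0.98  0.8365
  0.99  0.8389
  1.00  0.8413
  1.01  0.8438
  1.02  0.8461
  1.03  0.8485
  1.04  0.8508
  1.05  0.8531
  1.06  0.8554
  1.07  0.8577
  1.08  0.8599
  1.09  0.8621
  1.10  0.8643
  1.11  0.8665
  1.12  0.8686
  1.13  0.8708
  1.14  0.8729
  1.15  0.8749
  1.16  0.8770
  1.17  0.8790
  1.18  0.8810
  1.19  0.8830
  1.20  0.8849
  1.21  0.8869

σ√T = 0.31·√1.5 = 0.3797
d₁ = [ln(85/60) + (0.039 − 0.049 + 0.31²/2)·1.5] / 0.3797 = [0.3483 + 0.0571] / 0.3797 = 1.0677 → 1.07
N(d₁) = N(1.07) = 0.8577
Δ_put = exp(−qT)·(N(d₁) − 1) = 0.9291·(0.8577 − 1) = -0.1322

-0.1322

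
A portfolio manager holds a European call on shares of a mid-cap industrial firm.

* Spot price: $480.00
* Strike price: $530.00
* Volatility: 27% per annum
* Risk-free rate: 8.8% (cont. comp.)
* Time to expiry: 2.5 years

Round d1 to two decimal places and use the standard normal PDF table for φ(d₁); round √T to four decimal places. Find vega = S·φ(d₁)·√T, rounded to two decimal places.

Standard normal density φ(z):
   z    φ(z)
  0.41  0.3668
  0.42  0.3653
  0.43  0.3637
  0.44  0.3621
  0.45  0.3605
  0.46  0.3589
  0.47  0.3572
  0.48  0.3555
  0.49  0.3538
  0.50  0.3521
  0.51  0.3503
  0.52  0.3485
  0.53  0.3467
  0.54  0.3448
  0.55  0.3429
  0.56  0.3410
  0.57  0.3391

σ√T = 0.27·√2.5 = 0.4269
ln(S/K) + (r + σ²/2)T = ln(480/530) + (0.088 + 0.27²/2)·2.5 = -0.0991 + 0.3111 = 0.2120
d₁ = 0.2120 / 0.4269 = 0.4967 ≈ 0.50
√T = √2.5 = 1.5811
φ(d₁) = φ(0.50) = 0.3521
vega = S·φ(d₁)·√T = 480·0.3521·1.5811 = 267.2185

267.22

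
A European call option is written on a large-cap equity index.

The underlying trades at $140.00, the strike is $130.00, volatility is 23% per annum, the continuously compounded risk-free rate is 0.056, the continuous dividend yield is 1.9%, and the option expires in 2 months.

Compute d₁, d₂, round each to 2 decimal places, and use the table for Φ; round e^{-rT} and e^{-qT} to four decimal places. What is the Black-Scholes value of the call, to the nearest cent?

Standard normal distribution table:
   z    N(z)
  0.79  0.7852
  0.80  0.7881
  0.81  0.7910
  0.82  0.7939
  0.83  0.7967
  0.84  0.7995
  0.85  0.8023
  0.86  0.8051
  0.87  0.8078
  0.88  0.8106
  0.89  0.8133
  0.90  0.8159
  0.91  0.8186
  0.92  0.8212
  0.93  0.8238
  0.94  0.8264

$11.99

σ√T = 0.23 × 0.4082 = 0.0939
ln(S/K) + (r − q + σ²/2)T = ln(140/130) + (0.056 − 0.019 + 0.23²/2)·0.1667 = 0.0741 + 0.0106 = 0.0847
d₁ = 0.0847 / 0.0939 = 0.9019 → 0.90
d₂ = d₁ − σ√T = 0.9019 − 0.0939 = 0.8080 → 0.81
exp(−qT) = exp(−0.019·0.1667) = 0.9968;  exp(−rT) = exp(−0.056·0.1667) = 0.9907
N(d₁) = N(0.90) = 0.8159;  N(d₂) = N(0.81) = 0.7910
C = 140·0.9968·0.8159 − 130·0.9907·0.7910 = 113.8605 − 101.8737 = 11.9868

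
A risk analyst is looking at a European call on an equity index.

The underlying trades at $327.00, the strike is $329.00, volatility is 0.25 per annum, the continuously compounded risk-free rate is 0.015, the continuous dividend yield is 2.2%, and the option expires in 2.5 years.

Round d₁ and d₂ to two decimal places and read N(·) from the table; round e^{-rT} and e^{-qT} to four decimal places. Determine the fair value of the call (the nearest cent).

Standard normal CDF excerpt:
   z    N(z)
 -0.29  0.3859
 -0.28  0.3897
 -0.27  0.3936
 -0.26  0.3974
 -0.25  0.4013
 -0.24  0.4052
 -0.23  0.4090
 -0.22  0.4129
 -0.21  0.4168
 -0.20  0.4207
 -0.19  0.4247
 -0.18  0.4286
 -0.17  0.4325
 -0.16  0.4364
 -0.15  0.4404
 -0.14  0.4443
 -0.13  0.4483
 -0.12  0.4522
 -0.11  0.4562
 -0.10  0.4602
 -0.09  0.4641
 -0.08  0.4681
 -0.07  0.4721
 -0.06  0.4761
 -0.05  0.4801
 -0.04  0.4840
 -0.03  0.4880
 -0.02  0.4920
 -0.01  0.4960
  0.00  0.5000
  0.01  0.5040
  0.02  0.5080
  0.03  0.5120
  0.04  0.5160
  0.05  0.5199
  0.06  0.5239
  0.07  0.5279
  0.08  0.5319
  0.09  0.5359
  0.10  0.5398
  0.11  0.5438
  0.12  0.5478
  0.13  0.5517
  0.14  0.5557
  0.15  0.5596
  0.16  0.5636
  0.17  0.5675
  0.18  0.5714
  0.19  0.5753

σ√T = 0.25·√2.5 = 0.3953
d₁ = [ln(327/329) + (0.015 − 0.022 + 0.25²/2)·2.5] / 0.3953 = [-0.0061 + 0.0606] / 0.3953 = 0.1379 ⇒ 0.14
d₂ = d₁ − σ√T = 0.1379 − 0.3953 = -0.2573 ⇒ -0.26
exp(−qT) = exp(−0.022·2.5) = 0.9465;  exp(−rT) = exp(−0.015·2.5) = 0.9632
N(d₁) = N(0.14) = 0.5557;  N(d₂) = N(-0.26) = 0.3974
C = 327·0.9465·0.5557 − 329·0.9632·0.3974 = 171.9922 − 125.9332 = 46.0590

$46.06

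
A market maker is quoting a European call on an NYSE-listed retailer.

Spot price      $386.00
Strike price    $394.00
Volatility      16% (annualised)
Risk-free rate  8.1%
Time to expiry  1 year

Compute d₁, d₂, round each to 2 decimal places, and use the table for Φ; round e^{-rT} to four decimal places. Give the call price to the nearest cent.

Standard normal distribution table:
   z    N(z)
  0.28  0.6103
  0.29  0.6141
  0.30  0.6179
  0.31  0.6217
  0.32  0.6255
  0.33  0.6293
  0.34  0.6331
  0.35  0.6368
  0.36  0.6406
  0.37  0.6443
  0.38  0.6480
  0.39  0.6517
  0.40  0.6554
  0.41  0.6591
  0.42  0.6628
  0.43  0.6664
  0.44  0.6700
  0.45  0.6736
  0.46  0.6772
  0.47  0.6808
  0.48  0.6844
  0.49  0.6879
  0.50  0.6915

$36.89

T = 1;  σ√T = 0.1600
d₁ = [ln(386/394) + (0.081 + ½·0.16²)·1] / (σ√T) = (-0.0205 + 0.0938) / 0.1600 = 0.4580 → 0.46
d₂ = 0.4580 − 0.1600 = 0.2980 → 0.30
exp(−rT) = exp(−0.081·1) = 0.9222
N(d₁) = N(0.46) = 0.6772;  N(d₂) = N(0.30) = 0.6179
C = 386·0.6772 − 394·0.9222·0.6179 = 261.3992 − 224.5120 = 36.8872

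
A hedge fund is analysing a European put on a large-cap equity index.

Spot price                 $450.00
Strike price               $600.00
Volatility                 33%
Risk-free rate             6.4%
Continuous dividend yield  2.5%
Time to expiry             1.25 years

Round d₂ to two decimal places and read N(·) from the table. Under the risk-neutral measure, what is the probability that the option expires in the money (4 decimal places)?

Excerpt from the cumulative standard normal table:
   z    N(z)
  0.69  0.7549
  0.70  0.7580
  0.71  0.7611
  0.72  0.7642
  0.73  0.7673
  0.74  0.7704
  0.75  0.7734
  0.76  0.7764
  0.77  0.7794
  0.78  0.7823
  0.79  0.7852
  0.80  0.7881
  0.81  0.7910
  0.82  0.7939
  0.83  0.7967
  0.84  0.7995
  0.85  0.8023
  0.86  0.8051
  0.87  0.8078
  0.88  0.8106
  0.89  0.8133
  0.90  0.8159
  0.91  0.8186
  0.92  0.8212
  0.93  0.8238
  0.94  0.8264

σ√T = 0.33 × 1.1180 = 0.3690
d₁ = [ln(450/600) + (0.064 − 0.025 + ½·0.33²)·1.25] / (σ√T) = (-0.2877 + 0.1168) / 0.3690 = -0.4631 ⇒ -0.46
d₂ = -0.4631 − 0.3690 = -0.8321 ⇒ -0.83
Pr(exercise) under Q = N(−d₂) = N(0.83) = 0.7967

0.7967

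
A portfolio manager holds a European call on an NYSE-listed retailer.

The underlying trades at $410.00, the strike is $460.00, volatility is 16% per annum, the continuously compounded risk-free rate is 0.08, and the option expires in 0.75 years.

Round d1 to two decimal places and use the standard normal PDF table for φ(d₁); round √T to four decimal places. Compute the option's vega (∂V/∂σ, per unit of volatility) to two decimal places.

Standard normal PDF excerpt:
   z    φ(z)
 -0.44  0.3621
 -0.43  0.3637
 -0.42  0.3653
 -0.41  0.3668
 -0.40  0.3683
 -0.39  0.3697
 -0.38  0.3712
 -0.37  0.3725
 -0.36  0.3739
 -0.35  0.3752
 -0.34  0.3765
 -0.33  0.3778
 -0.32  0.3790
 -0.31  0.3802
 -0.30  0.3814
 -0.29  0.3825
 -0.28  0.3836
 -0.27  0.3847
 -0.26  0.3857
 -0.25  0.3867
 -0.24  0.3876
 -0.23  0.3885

134.14

σ√T = 0.16 × 0.8660 = 0.1386
d₁ = [ln(410/460) + (0.08 + 0.16²/2)·0.75] / 0.1386 = [-0.1151 + 0.0696] / 0.1386 = -0.3281 ⇒ -0.33
√T = √0.75 = 0.8660
φ(d₁) = φ(-0.33) = 0.3778
vega = S·φ(d₁)·√T = 410·0.3778·0.8660 = 134.1417
(Call and put vega coincide under Black-Scholes.)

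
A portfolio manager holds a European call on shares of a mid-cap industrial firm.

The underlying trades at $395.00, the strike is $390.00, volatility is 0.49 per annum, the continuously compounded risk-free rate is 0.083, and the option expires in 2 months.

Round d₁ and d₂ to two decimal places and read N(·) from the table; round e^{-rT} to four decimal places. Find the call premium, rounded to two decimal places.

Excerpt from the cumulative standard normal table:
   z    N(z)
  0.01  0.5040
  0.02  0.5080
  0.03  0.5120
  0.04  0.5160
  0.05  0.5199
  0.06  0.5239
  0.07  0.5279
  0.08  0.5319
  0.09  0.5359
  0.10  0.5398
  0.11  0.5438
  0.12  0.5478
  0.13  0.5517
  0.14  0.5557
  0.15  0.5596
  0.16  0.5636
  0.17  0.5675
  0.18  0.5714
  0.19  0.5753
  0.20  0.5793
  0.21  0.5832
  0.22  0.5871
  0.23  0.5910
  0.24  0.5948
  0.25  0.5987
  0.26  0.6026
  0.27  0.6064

$36.50

σ√T = 0.49 × 0.4082 = 0.2000
d₁ = [ln(395/390) + (0.083 + 0.49²/2)·0.1667] / 0.2000 = [0.0127 + 0.0338] / 0.2000 = 0.2329 ⇒ 0.23
d₂ = d₁ − σ√T = 0.2329 − 0.2000 = 0.0328 ⇒ 0.03
exp(−rT) = exp(−0.083·0.1667) = 0.9863
N(d₁) = N(0.23) = 0.5910;  N(d₂) = N(0.03) = 0.5120
C = 395·0.5910 − 390·0.9863·0.5120 = 233.4450 − 196.9444 = 36.5006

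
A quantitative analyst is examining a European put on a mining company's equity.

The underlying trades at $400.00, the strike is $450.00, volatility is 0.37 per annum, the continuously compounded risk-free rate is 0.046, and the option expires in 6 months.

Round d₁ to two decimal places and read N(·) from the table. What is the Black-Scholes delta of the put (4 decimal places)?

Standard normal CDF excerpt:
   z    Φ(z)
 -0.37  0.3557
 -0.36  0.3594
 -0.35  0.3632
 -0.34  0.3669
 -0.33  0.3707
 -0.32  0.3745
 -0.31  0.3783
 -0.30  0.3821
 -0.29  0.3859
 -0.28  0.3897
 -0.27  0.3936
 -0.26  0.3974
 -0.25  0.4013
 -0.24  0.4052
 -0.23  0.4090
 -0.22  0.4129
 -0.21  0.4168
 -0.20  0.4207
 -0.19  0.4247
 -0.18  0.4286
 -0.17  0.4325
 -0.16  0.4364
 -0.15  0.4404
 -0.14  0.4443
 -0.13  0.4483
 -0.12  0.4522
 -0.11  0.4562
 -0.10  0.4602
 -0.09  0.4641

-0.5910

σ√T = 0.37·√0.5 = 0.2616
ln(S/K) + (r + σ²/2)T = ln(400/450) + (0.046 + 0.37²/2)·0.5 = -0.1178 + 0.0572 = -0.0606
d₁ = -0.0606 / 0.2616 = -0.2315 → -0.23
N(d₁) = N(-0.23) = 0.4090
Δ_put = N(d₁) − 1 = 0.4090 − 1 = -0.5910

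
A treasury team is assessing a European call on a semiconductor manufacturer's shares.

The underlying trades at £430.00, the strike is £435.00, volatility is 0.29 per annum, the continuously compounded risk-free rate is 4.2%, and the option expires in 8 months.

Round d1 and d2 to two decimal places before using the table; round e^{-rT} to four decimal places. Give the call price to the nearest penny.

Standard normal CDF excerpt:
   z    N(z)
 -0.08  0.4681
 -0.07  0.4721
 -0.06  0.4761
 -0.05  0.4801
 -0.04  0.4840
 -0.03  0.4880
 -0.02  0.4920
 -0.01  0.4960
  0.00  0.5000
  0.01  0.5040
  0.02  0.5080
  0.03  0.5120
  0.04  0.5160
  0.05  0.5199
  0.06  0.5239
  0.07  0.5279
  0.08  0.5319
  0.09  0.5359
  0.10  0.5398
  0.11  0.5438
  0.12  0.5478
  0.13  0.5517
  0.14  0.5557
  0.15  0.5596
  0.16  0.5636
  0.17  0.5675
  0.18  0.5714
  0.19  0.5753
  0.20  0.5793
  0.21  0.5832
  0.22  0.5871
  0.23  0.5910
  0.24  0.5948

£44.30

σ√T = 0.29 × 0.8165 = 0.2368
d₁ = [ln(430/435) + (0.042 + 0.29²/2)·0.6667] / 0.2368 = [-0.0116 + 0.0560] / 0.2368 = 0.1878 → 0.19
d₂ = d₁ − σ√T = 0.1878 − 0.2368 = -0.0490 → -0.05
e^(−rT) = e^(−0.042·0.6667) = 0.9724
C = 430·N(0.19) − 435·0.9724·N(-0.05) = 430·0.5753 − 435·0.9724·0.4801 = 247.3790 − 203.0794 = 44.2996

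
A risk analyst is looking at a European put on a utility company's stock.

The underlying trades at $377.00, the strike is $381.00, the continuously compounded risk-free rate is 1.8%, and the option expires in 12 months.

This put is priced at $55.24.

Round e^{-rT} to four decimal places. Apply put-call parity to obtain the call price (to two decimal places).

$58.02

e^(−rT) = e^(−0.018·1) = 0.9822
Put-call parity: C − P = S − K·e^(−rT) = 377 − 381·0.9822 = 377 − 374.2182 = 2.7818
C = P + (C − P) = 55.24 + (2.7818) = 58.0218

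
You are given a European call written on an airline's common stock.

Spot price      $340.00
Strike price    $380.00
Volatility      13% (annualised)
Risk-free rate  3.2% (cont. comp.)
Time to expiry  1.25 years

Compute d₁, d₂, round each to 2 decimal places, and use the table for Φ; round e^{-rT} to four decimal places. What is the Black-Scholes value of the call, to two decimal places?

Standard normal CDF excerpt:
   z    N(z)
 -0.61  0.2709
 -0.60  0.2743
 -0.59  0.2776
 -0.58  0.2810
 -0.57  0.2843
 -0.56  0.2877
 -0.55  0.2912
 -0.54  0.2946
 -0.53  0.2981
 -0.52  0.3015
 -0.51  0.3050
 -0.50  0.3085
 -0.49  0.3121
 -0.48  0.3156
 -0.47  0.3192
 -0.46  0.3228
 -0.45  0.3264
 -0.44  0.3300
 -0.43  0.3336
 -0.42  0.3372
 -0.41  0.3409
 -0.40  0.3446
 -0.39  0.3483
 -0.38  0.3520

$9.61

σ√T = 0.13 × 1.1180 = 0.1453
ln(S/K) + (r + σ²/2)T = ln(340/380) + (0.032 + 0.13²/2)·1.25 = -0.1112 + 0.0506 = -0.0607
d₁ = -0.0607 / 0.1453 = -0.4174 which rounds to -0.42
d₂ = d₁ − σ√T = -0.4174 − 0.1453 = -0.5627 which rounds to -0.56
e^(−rT) = e^(−0.032·1.25) = 0.9608
C = 340·N(-0.42) − 380·0.9608·N(-0.56) = 340·0.3372 − 380·0.9608·0.2877 = 114.6480 − 105.0404 = 9.6076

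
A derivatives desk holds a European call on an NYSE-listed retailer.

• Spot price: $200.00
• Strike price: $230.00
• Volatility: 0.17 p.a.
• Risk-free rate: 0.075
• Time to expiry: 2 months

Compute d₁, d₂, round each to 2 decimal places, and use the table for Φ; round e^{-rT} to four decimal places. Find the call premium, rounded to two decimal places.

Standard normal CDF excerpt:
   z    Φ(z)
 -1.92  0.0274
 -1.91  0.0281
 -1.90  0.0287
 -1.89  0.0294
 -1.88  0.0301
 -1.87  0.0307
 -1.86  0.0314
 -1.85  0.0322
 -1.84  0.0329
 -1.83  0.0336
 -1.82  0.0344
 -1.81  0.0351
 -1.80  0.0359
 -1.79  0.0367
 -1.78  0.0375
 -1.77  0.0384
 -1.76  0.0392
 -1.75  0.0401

σ√T = 0.17 × 0.4082 = 0.0694
ln(S/K) + (r + σ²/2)T = ln(200/230) + (0.075 + 0.17²/2)·0.1667 = -0.1398 + 0.0149 = -0.1249
d₁ = -0.1249 / 0.0694 = -1.7990 ≈ -1.80
d₂ = d₁ − σ√T = -1.7990 − 0.0694 = -1.8684 ≈ -1.87
e^(−rT) = e^(−0.075·0.1667) = 0.9876
N(d₁) = N(-1.80) = 0.0359;  N(d₂) = N(-1.87) = 0.0307
C = 200·0.0359 − 230·0.9876·0.0307 = 7.1800 − 6.9734 = 0.2066

$0.21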